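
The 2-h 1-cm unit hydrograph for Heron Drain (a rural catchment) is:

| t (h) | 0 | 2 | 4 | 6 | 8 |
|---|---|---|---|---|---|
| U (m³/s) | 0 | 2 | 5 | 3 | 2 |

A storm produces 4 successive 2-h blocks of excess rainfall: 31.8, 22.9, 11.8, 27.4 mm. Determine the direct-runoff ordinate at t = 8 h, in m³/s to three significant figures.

By discrete convolution, Q_j = Σ (P_i / 10 mm) · U_{j−i}.
At t = 8 h (j=4): Q = (31.8/10)·2 + (22.9/10)·3 + (11.8/10)·5 + (27.4/10)·2 = 24.6 m³/s.

Q ≈ 24.6 m³/s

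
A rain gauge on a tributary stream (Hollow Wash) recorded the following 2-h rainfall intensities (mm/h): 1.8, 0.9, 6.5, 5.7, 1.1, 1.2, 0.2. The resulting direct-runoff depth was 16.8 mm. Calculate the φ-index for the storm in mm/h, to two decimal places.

φ ≈ 1.90 mm/h

Only the 2 blocks with intensity above φ contribute runoff: 6.5, 5.7 mm/h.
Σ(I−φ)·Δt = d  ⇒  (6.5+5.7 − 2φ)·2 = 16.8
φ = (12.20 − 16.8/2) / 2 = 1.90 mm/h.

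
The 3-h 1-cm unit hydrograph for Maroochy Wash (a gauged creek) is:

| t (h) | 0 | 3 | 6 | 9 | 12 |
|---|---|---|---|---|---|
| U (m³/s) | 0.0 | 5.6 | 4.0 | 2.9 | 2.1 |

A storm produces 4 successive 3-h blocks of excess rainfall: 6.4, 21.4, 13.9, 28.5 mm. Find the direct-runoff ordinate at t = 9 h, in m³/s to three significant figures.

By discrete convolution, Q_j = Σ (P_i / 10 mm) · U_{j−i}.
At t = 9 h (j=3): Q = (6.4/10)·2.9 + (21.4/10)·4.0 + (13.9/10)·5.6 + (28.5/10)·0.0 = 18.2 m³/s.

Q ≈ 18.2 m³/s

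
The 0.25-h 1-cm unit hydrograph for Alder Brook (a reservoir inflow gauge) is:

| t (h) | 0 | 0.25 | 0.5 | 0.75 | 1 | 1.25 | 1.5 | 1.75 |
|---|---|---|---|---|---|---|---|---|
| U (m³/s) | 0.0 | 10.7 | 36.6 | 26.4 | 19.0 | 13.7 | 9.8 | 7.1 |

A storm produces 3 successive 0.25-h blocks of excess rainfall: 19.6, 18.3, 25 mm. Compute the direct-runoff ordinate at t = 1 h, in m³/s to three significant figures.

Q ≈ 177 m³/s

By discrete convolution, Q_j = Σ (P_i / 10 mm) · U_{j−i}.
At t = 1 h (j=4): Q = (19.6/10)·19.0 + (18.3/10)·26.4 + (25/10)·36.6 = 177 m³/s.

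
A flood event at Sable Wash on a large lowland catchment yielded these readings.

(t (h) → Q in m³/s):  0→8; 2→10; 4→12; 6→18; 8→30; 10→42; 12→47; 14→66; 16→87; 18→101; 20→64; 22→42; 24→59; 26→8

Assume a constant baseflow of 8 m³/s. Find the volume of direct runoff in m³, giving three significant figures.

Direct-runoff ordinates (Q − Q_b): 0.0, 2.0, 4.0, 10.0, 22.0, 34.0, 39.0, 58.0, 79.0, 93.0, 56.0, 34.0, 51.0, 0.0 m³/s.
ΣQ_DR = 482.0 m³/s.
With Δt = 2 h = 7200 s, V = ΣQ_DR · Δt = 482.0 × 7200 = 3.47 × 10^6 m³.

V ≈ 3.47 × 10^6 m³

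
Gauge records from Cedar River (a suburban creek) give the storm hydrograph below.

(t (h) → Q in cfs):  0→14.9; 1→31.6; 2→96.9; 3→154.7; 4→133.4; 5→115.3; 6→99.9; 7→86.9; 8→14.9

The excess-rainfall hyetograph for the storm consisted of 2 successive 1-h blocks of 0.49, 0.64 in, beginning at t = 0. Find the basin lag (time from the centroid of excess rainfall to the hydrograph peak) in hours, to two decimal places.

t_L ≈ 1.93 h

Centroid of excess rainfall: t_c = Σ P_i·t̄_i / ΣP_i = 1.0664 h (block centres at 0.5, 1.5 h).
Hydrograph peak occurs at t = 3 h, so basin lag t_L = 3 − 1.0664 = 1.93 h.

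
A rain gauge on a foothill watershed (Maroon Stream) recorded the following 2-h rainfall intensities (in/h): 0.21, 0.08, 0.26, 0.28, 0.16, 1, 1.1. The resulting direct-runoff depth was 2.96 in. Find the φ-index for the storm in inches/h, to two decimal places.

φ ≈ 0.31 in/h

Only the 2 blocks with intensity above φ contribute runoff: 1, 1.1 in/h.
Σ(I−φ)·Δt = d  ⇒  (1+1.1 − 2φ)·2 = 2.96
φ = (2.100 − 2.96/2) / 2 = 0.31 in/h.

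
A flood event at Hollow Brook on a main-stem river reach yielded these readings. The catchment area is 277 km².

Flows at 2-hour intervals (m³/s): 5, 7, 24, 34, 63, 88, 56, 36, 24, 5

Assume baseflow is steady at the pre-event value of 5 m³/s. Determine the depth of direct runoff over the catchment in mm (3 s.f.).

Direct runoff: 0.0, 2.0, 19.0, 29.0, 58.0, 83.0, 51.0, 31.0, 19.0, 0.0 m³/s; ΣQ_DR = 292.0 m³/s.
V = ΣQ_DR · Δt = 292.0 × 7200 s = 2.102 × 10^6 m³.
Over A = 277 km², depth = V / A = 7.59 mm.

d ≈ 7.59 mm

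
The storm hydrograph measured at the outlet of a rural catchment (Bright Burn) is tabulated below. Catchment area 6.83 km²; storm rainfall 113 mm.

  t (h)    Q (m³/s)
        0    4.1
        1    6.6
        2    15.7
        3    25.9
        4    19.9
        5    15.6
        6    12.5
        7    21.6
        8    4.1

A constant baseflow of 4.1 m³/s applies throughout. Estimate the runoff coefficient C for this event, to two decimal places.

C ≈ 0.42

ΣQ_DR = 89.10 m³/s; V = ΣQ_DR·Δt = 3.208 × 10^5 m³.
Runoff depth d = V / A = 46.96 mm.
C = d / P = 46.96 / 113 = 0.42.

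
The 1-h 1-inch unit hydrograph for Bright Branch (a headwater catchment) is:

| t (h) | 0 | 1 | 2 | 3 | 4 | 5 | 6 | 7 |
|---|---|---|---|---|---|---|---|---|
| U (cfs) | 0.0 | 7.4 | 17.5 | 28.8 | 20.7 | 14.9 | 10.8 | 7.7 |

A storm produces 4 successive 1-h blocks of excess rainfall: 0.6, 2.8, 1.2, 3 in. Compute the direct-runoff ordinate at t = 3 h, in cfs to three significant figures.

By discrete convolution, Q_j = Σ (P_i / 1 in) · U_{j−i}.
At t = 3 h (j=3): Q = (0.6/1)·28.8 + (2.8/1)·17.5 + (1.2/1)·7.4 + (3/1)·0.0 = 75.2 cfs.

Q ≈ 75.2 cfs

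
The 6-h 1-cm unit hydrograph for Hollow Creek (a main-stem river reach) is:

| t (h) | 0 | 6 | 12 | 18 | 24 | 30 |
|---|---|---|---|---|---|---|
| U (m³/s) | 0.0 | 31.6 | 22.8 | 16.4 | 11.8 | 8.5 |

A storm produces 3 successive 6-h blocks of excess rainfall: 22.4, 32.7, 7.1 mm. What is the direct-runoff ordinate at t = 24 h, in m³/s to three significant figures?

Q ≈ 96.2 m³/s

By discrete convolution, Q_j = Σ (P_i / 10 mm) · U_{j−i}.
At t = 24 h (j=4): Q = (22.4/10)·11.8 + (32.7/10)·16.4 + (7.1/10)·22.8 = 96.2 m³/s.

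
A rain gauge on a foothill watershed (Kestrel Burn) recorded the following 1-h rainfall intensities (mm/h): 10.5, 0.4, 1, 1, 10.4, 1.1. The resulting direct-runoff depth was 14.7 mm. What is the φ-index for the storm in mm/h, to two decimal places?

φ ≈ 3.10 mm/h

Only the 2 blocks with intensity above φ contribute runoff: 10.5, 10.4 mm/h.
Σ(I−φ)·Δt = d  ⇒  (10.5+10.4 − 2φ)·1 = 14.7
φ = (20.90 − 14.7/1) / 2 = 3.10 mm/h.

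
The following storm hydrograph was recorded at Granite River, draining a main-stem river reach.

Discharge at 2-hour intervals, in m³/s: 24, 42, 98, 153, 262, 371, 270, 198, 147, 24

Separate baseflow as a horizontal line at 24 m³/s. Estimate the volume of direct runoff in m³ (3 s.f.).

Direct-runoff ordinates (Q − Q_b): 0.0, 18.0, 74.0, 129.0, 238.0, 347.0, 246.0, 174.0, 123.0, 0.0 m³/s.
ΣQ_DR = 1349 m³/s.
With Δt = 2 h = 7200 s, V = ΣQ_DR · Δt = 1349 × 7200 = 9.71 × 10^6 m³.

V ≈ 9.71 × 10^6 m³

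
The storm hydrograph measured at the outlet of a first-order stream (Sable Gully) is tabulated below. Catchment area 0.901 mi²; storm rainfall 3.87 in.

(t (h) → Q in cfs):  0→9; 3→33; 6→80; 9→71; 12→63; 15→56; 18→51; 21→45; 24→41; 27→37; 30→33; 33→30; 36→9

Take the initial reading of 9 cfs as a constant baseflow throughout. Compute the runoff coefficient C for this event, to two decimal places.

ΣQ_DR = 441.0 cfs; V = ΣQ_DR·Δt = 4.763 × 10^6 ft³.
Runoff depth d = V / A = 2.275 in.
C = d / P = 2.275 / 3.87 = 0.59.

C ≈ 0.59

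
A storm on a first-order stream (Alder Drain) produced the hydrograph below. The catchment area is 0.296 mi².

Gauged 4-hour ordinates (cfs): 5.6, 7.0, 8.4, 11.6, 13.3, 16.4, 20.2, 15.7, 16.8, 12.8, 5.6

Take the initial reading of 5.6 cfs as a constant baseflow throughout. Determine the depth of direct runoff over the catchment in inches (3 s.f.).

Direct runoff: 0.0, 1.4, 2.8, 6.0, 7.7, 10.8, 14.6, 10.1, 11.2, 7.2, 0.0 cfs; ΣQ_DR = 71.80 cfs.
V = ΣQ_DR · Δt = 71.80 × 14400 s = 1.034 × 10^6 ft³.
Over A = 0.296 mi², depth = V / A = 1.50 in.

d ≈ 1.50 in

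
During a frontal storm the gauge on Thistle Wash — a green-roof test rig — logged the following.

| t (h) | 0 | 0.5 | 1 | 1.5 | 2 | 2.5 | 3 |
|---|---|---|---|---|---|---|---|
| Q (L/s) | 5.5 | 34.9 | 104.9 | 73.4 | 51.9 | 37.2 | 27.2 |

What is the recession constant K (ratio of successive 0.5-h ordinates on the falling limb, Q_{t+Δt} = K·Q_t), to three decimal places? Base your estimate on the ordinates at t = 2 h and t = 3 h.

Using the recession-limb readings at t = 2 h and t = 3 h: Q falls from 51.9 to 27.2 L/s over 2 intervals.
K = (Q₂/Q₁)^(1/2) = (27.2/51.9)^(1/2) = 0.724.

K ≈ 0.724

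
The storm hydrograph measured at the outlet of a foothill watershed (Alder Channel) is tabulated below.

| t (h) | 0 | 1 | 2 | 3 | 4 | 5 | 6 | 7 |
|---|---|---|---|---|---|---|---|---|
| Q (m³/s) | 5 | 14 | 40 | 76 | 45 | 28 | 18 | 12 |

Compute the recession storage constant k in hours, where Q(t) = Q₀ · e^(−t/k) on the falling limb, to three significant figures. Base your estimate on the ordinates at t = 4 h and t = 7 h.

On the falling limb, Q drops from 45 to 12 m³/s between t = 4 h and t = 7 h (Δt = 3 h).
k = −Δt / ln(Q₂/Q₁) = −3 / ln(12/45) = 2.27 h.

k ≈ 2.27 h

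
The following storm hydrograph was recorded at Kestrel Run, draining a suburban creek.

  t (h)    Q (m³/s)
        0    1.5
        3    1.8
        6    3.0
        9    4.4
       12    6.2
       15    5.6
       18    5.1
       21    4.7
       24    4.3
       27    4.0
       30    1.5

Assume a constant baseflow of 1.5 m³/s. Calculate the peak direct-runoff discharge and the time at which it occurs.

Subtracting baseflow gives direct-runoff ordinates: 0.0, 0.3, 1.5, 2.9, 4.7, 4.1, 3.6, 3.2, 2.8, 2.5, 0.0 m³/s.
The maximum is 4.7 m³/s, occurring at the reading for t = 12 h.

Q_p = 4.7 m³/s at t = 12 h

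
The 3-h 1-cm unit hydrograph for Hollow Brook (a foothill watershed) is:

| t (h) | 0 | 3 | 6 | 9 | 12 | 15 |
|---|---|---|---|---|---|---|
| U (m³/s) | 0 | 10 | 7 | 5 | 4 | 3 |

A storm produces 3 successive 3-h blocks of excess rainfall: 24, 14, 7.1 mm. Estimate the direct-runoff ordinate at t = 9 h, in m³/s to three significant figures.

Q ≈ 28.9 m³/s

By discrete convolution, Q_j = Σ (P_i / 10 mm) · U_{j−i}.
At t = 9 h (j=3): Q = (24/10)·5 + (14/10)·7 + (7.1/10)·10 = 28.9 m³/s.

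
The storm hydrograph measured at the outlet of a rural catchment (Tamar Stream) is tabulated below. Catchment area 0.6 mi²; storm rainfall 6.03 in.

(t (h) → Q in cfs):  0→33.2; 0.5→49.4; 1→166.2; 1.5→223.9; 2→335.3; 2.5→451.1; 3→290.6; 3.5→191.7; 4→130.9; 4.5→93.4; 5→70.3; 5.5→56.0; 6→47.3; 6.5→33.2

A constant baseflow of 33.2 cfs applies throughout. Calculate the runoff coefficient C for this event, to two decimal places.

ΣQ_DR = 1708 cfs; V = ΣQ_DR·Δt = 3.074 × 10^6 ft³.
Runoff depth d = V / A = 2.205 in.
C = d / P = 2.205 / 6.03 = 0.37.

C ≈ 0.37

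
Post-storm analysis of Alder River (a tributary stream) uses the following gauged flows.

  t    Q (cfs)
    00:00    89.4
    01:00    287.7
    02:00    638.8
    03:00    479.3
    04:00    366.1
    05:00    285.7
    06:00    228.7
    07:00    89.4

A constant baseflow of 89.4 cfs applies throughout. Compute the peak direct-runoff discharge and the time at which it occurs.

Subtracting baseflow gives direct-runoff ordinates: 0.0, 198.3, 549.4, 389.9, 276.7, 196.3, 139.3, 0.0 cfs.
The maximum is 549.4 cfs, occurring at the reading for t = 02:00.

Q_p = 549.4 cfs at t = 02:00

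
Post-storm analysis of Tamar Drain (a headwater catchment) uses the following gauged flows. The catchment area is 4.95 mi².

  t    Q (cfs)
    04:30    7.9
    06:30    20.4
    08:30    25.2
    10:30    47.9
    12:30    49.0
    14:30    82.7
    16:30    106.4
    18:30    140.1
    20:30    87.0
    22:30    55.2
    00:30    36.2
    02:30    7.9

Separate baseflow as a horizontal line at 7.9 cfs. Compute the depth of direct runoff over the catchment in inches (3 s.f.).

Direct runoff: 0.0, 12.5, 17.3, 40.0, 41.1, 74.8, 98.5, 132.2, 79.1, 47.3, 28.3, 0.0 cfs; ΣQ_DR = 571.1 cfs.
V = ΣQ_DR · Δt = 571.1 × 7200 s = 4.112 × 10^6 ft³.
Over A = 4.95 mi², depth = V / A = 0.358 in.

d ≈ 0.358 in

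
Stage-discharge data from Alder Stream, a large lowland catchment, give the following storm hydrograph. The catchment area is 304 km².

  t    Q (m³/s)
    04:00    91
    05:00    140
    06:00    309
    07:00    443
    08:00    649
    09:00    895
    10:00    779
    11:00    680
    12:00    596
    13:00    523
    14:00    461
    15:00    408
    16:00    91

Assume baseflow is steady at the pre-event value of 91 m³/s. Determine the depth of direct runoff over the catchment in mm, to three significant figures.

d ≈ 57.8 mm

Direct runoff: 0.0, 49.0, 218.0, 352.0, 558.0, 804.0, 688.0, 589.0, 505.0, 432.0, 370.0, 317.0, 0.0 m³/s; ΣQ_DR = 4882 m³/s.
V = ΣQ_DR · Δt = 4882 × 3600 s = 1.758 × 10^7 m³.
Over A = 304 km², depth = V / A = 57.8 mm.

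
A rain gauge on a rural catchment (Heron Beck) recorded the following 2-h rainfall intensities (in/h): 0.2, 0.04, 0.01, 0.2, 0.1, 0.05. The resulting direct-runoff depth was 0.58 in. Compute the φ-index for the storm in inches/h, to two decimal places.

Only the 3 blocks with intensity above φ contribute runoff: 0.2, 0.2, 0.1 in/h.
Σ(I−φ)·Δt = d  ⇒  (0.2+0.2+0.1 − 3φ)·2 = 0.58
φ = (0.5000 − 0.58/2) / 3 = 0.07 in/h.

φ ≈ 0.07 in/h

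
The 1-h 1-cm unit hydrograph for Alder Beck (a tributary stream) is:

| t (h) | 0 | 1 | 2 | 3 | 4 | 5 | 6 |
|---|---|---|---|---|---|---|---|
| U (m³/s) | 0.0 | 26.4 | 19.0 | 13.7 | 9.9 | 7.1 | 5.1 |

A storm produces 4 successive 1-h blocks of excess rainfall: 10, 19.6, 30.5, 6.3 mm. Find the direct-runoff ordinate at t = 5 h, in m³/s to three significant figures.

By discrete convolution, Q_j = Σ (P_i / 10 mm) · U_{j−i}.
At t = 5 h (j=5): Q = (10/10)·7.1 + (19.6/10)·9.9 + (30.5/10)·13.7 + (6.3/10)·19.0 = 80.3 m³/s.

Q ≈ 80.3 m³/s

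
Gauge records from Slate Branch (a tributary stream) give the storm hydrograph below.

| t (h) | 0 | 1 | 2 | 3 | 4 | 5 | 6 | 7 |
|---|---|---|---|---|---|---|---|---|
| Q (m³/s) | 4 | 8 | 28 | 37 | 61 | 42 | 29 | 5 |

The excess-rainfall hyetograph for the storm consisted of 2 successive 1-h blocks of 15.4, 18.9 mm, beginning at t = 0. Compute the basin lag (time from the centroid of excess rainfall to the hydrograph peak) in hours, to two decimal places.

Centroid of excess rainfall: t_c = Σ P_i·t̄_i / ΣP_i = 1.0510 h (block centres at 0.5, 1.5 h).
Hydrograph peak occurs at t = 4 h, so basin lag t_L = 4 − 1.0510 = 2.95 h.

t_L ≈ 2.95 h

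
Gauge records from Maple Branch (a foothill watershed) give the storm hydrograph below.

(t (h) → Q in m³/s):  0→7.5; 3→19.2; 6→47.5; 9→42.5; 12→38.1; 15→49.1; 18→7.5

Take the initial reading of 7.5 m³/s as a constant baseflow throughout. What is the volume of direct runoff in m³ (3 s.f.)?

V ≈ 1.72 × 10^6 m³

Direct-runoff ordinates (Q − Q_b): 0.0, 11.7, 40.0, 35.0, 30.6, 41.6, 0.0 m³/s.
ΣQ_DR = 158.9 m³/s.
With Δt = 3 h = 10800 s, V = ΣQ_DR · Δt = 158.9 × 10800 = 1.72 × 10^6 m³.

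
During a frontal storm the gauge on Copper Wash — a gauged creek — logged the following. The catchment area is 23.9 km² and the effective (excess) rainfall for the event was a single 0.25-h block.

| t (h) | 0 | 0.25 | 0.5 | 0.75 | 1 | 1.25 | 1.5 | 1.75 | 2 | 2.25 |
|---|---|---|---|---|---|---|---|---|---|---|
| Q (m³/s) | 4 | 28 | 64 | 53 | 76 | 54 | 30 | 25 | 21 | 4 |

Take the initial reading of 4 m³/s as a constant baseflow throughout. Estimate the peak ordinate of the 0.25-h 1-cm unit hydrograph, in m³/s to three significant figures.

Direct runoff: 0.0, 24.0, 60.0, 49.0, 72.0, 50.0, 26.0, 21.0, 17.0, 0.0 m³/s; ΣQ_DR = 319.0 m³/s, peak = 72.0 m³/s.
Runoff depth d = ΣQ_DR·Δt / A = 319.0 × 900 / (23.9 km²) = 12.01 mm.
The 1-cm UH is the DRH scaled by (10 mm)/d, so U_p = 72.0 × 10/12.01 = 59.9 m³/s.

U_p ≈ 59.9 m³/s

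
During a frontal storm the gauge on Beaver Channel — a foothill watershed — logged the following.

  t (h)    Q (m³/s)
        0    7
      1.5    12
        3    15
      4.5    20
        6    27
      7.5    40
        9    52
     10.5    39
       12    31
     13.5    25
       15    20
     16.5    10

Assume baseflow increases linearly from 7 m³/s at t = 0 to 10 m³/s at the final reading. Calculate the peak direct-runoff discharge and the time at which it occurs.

Subtracting baseflow gives direct-runoff ordinates: 0.00, 4.73, 7.45, 12.18, 18.91, 31.64, 43.36, 30.09, 21.82, 15.55, 10.27, 0.00 m³/s.
The maximum is 43.36 m³/s, occurring at the reading for t = 9 h.

Q_p = 43.36 m³/s at t = 9 h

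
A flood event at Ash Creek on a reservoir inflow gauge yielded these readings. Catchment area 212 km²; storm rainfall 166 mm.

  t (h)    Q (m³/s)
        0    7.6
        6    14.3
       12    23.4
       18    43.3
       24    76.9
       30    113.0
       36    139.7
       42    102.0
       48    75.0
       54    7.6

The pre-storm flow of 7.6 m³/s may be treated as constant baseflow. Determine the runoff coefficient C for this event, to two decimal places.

C ≈ 0.32

ΣQ_DR = 526.8 m³/s; V = ΣQ_DR·Δt = 1.138 × 10^7 m³.
Runoff depth d = V / A = 53.67 mm.
C = d / P = 53.67 / 166 = 0.32.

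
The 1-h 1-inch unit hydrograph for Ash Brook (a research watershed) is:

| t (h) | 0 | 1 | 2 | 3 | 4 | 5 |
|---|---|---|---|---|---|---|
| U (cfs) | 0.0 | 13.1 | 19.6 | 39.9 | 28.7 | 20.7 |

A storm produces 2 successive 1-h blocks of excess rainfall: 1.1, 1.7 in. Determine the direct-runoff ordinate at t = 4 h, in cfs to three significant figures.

Q ≈ 99.4 cfs

By discrete convolution, Q_j = Σ (P_i / 1 in) · U_{j−i}.
At t = 4 h (j=4): Q = (1.1/1)·28.7 + (1.7/1)·39.9 = 99.4 cfs.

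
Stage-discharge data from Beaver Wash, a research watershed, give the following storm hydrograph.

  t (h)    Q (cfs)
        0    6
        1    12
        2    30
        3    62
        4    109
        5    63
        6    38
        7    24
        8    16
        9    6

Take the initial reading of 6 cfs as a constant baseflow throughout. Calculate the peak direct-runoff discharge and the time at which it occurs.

Q_p = 103.0 cfs at t = 4 h

Subtracting baseflow gives direct-runoff ordinates: 0.0, 6.0, 24.0, 56.0, 103.0, 57.0, 32.0, 18.0, 10.0, 0.0 cfs.
The maximum is 103.0 cfs, occurring at the reading for t = 4 h.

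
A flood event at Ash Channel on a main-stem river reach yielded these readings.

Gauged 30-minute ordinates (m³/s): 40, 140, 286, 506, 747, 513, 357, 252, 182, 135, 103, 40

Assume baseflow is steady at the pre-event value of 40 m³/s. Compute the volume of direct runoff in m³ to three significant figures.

Direct-runoff ordinates (Q − Q_b): 0.0, 100.0, 246.0, 466.0, 707.0, 473.0, 317.0, 212.0, 142.0, 95.0, 63.0, 0.0 m³/s.
ΣQ_DR = 2821 m³/s.
With Δt = 0.5 h = 1800 s, V = ΣQ_DR · Δt = 2821 × 1800 = 5.08 × 10^6 m³.

V ≈ 5.08 × 10^6 m³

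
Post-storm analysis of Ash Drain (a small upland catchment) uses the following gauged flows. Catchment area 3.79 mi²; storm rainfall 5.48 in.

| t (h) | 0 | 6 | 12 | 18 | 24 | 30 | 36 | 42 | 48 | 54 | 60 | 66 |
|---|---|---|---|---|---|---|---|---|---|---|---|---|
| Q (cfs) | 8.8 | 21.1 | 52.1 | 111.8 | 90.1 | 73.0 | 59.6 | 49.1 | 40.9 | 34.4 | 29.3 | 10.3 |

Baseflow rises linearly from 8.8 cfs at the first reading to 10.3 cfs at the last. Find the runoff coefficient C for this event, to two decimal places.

ΣQ_DR = 465.9 cfs; V = ΣQ_DR·Δt = 1.006 × 10^7 ft³.
Runoff depth d = V / A = 1.143 in.
C = d / P = 1.143 / 5.48 = 0.21.

C ≈ 0.21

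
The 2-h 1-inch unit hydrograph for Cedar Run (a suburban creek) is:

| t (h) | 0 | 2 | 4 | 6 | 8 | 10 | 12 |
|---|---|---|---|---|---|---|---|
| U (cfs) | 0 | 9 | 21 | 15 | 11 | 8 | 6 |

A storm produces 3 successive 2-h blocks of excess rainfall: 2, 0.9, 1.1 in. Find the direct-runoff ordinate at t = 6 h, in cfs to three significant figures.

Q ≈ 58.8 cfs

By discrete convolution, Q_j = Σ (P_i / 1 in) · U_{j−i}.
At t = 6 h (j=3): Q = (2/1)·15 + (0.9/1)·21 + (1.1/1)·9 = 58.8 cfs.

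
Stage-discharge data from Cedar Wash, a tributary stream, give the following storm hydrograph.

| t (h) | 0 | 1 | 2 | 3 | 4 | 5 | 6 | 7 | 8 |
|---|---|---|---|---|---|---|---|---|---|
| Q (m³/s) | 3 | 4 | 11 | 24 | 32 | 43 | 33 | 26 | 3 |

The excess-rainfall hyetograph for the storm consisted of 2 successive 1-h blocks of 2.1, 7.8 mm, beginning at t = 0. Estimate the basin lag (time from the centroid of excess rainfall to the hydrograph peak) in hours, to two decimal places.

t_L ≈ 3.71 h

Centroid of excess rainfall: t_c = Σ P_i·t̄_i / ΣP_i = 1.2879 h (block centres at 0.5, 1.5 h).
Hydrograph peak occurs at t = 5 h, so basin lag t_L = 5 − 1.2879 = 3.71 h.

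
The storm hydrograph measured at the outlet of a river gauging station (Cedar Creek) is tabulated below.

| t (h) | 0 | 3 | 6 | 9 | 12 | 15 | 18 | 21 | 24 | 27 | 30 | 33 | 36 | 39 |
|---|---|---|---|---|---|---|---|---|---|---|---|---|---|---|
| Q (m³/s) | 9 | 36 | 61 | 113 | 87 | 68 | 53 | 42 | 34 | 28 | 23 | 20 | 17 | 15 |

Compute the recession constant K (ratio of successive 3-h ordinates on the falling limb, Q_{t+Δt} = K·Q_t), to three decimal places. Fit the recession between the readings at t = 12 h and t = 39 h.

Using the recession-limb readings at t = 12 h and t = 39 h: Q falls from 87 to 15 m³/s over 9 intervals.
K = (Q₂/Q₁)^(1/9) = (15/87)^(1/9) = 0.823.

K ≈ 0.823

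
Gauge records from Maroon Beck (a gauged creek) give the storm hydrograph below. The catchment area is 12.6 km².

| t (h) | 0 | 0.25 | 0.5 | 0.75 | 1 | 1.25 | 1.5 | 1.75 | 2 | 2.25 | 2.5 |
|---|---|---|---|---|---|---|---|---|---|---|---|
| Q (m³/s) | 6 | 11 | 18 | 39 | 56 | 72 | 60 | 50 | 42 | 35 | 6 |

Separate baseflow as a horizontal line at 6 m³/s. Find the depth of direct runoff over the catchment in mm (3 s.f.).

Direct runoff: 0.0, 5.0, 12.0, 33.0, 50.0, 66.0, 54.0, 44.0, 36.0, 29.0, 0.0 m³/s; ΣQ_DR = 329.0 m³/s.
V = ΣQ_DR · Δt = 329.0 × 900 s = 2.961 × 10^5 m³.
Over A = 12.6 km², depth = V / A = 23.5 mm.

d ≈ 23.5 mm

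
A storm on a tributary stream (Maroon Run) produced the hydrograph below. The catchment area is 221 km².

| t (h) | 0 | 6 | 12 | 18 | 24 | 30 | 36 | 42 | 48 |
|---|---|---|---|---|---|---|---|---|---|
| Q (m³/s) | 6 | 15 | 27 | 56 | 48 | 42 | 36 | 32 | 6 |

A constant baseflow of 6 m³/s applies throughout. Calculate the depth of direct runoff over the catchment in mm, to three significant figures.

d ≈ 20.9 mm

Direct runoff: 0.0, 9.0, 21.0, 50.0, 42.0, 36.0, 30.0, 26.0, 0.0 m³/s; ΣQ_DR = 214.0 m³/s.
V = ΣQ_DR · Δt = 214.0 × 21600 s = 4.622 × 10^6 m³.
Over A = 221 km², depth = V / A = 20.9 mm.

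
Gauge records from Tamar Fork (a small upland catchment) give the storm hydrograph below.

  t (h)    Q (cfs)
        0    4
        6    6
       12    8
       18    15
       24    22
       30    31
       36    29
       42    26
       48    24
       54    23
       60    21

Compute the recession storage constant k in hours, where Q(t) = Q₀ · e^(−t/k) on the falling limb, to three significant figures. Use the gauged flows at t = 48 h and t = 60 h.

k ≈ 89.9 h

On the falling limb, Q drops from 24 to 21 cfs between t = 48 h and t = 60 h (Δt = 12 h).
k = −Δt / ln(Q₂/Q₁) = −12 / ln(21/24) = 89.9 h.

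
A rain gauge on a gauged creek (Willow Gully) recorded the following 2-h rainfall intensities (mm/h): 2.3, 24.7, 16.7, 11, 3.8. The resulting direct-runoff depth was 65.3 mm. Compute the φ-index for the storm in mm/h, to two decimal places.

φ ≈ 6.58 mm/h

Only the 3 blocks with intensity above φ contribute runoff: 24.7, 16.7, 11 mm/h.
Σ(I−φ)·Δt = d  ⇒  (24.7+16.7+11 − 3φ)·2 = 65.3
φ = (52.40 − 65.3/2) / 3 = 6.58 mm/h.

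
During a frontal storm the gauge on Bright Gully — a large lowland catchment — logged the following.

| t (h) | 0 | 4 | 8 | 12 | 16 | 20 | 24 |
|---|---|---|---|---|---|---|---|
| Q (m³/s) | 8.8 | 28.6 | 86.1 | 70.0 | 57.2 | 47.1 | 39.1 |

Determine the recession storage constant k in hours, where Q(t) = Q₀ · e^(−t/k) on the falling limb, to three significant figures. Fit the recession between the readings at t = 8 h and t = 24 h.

On the falling limb, Q drops from 86.1 to 39.1 m³/s between t = 8 h and t = 24 h (Δt = 16 h).
k = −Δt / ln(Q₂/Q₁) = −16 / ln(39.1/86.1) = 20.3 h.

k ≈ 20.3 h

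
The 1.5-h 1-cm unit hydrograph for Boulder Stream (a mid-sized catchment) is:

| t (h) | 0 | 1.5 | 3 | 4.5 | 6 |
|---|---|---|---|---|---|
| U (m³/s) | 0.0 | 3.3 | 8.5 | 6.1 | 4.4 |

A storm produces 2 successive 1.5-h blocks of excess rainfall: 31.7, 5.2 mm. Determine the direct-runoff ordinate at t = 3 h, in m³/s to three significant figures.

By discrete convolution, Q_j = Σ (P_i / 10 mm) · U_{j−i}.
At t = 3 h (j=2): Q = (31.7/10)·8.5 + (5.2/10)·3.3 = 28.7 m³/s.

Q ≈ 28.7 m³/s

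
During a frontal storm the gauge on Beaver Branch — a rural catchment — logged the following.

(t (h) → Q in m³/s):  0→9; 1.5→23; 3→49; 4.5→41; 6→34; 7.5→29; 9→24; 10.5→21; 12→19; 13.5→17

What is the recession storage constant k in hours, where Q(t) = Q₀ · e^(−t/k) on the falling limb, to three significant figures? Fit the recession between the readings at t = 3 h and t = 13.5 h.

k ≈ 9.92 h

On the falling limb, Q drops from 49 to 17 m³/s between t = 3 h and t = 13.5 h (Δt = 10.5 h).
k = −Δt / ln(Q₂/Q₁) = −10.5 / ln(17/49) = 9.92 h.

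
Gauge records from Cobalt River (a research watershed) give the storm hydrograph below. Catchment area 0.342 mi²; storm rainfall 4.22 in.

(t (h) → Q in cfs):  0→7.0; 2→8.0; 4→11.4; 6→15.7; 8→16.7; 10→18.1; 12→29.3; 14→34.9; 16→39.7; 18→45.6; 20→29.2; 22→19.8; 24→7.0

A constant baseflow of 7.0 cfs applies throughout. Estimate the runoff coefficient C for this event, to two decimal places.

C ≈ 0.41

ΣQ_DR = 191.4 cfs; V = ΣQ_DR·Δt = 1.378 × 10^6 ft³.
Runoff depth d = V / A = 1.734 in.
C = d / P = 1.734 / 4.22 = 0.41.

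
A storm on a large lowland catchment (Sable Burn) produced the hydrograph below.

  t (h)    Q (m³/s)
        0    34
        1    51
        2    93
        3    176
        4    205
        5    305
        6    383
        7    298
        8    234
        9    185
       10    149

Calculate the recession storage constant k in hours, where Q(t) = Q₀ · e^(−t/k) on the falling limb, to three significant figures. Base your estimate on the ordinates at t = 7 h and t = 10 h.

k ≈ 4.33 h

On the falling limb, Q drops from 298 to 149 m³/s between t = 7 h and t = 10 h (Δt = 3 h).
k = −Δt / ln(Q₂/Q₁) = −3 / ln(149/298) = 4.33 h.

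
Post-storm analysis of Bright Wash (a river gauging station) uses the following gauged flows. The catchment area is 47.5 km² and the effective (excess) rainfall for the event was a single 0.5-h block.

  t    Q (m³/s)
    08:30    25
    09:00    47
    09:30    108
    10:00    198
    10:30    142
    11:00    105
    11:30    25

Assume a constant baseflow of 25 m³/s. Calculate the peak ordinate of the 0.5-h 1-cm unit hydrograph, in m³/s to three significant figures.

Direct runoff: 0.0, 22.0, 83.0, 173.0, 117.0, 80.0, 0.0 m³/s; ΣQ_DR = 475.0 m³/s, peak = 173.0 m³/s.
Runoff depth d = ΣQ_DR·Δt / A = 475.0 × 1800 / (47.5 km²) = 18.00 mm.
The 1-cm UH is the DRH scaled by (10 mm)/d, so U_p = 173.0 × 10/18.00 = 96.1 m³/s.

U_p ≈ 96.1 m³/s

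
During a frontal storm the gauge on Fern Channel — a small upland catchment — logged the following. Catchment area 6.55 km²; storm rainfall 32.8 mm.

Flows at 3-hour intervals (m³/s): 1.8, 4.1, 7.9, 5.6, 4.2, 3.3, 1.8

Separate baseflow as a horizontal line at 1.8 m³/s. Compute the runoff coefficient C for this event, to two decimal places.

C ≈ 0.81

ΣQ_DR = 16.10 m³/s; V = ΣQ_DR·Δt = 1.739 × 10^5 m³.
Runoff depth d = V / A = 26.55 mm.
C = d / P = 26.55 / 32.8 = 0.81.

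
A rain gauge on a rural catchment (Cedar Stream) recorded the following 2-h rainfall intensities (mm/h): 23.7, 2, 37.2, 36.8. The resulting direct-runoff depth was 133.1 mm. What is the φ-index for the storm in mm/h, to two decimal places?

φ ≈ 10.38 mm/h

Only the 3 blocks with intensity above φ contribute runoff: 23.7, 37.2, 36.8 mm/h.
Σ(I−φ)·Δt = d  ⇒  (23.7+37.2+36.8 − 3φ)·2 = 133.1
φ = (97.70 − 133.1/2) / 3 = 10.38 mm/h.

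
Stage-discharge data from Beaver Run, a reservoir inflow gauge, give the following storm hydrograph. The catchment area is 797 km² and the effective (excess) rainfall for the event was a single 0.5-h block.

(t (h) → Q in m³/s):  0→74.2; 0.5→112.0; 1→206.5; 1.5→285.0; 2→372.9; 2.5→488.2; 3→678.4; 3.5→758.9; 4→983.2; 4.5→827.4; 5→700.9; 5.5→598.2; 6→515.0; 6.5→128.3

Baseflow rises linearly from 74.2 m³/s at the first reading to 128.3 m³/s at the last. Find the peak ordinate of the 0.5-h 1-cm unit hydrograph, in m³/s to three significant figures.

Direct runoff: 0.00, 33.64, 123.98, 198.32, 282.05, 393.19, 579.23, 655.57, 875.71, 715.75, 585.08, 478.22, 390.86, 0.00 m³/s; ΣQ_DR = 5312 m³/s, peak = 875.71 m³/s.
Runoff depth d = ΣQ_DR·Δt / A = 5312 × 1800 / (797 km²) = 12.00 mm.
The 1-cm UH is the DRH scaled by (10 mm)/d, so U_p = 875.71 × 10/12.00 = 730 m³/s.

U_p ≈ 730 m³/s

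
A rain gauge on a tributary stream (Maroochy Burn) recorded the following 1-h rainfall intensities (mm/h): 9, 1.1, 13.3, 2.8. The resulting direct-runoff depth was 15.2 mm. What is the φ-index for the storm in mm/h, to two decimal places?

Only the 2 blocks with intensity above φ contribute runoff: 9, 13.3 mm/h.
Σ(I−φ)·Δt = d  ⇒  (9+13.3 − 2φ)·1 = 15.2
φ = (22.30 − 15.2/1) / 2 = 3.55 mm/h.

φ ≈ 3.55 mm/h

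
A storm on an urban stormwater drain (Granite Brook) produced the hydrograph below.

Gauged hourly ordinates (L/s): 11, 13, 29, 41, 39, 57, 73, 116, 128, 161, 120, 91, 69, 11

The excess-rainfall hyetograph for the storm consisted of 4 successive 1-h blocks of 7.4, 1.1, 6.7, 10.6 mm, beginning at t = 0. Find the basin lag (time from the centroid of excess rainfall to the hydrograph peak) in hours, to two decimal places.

t_L ≈ 6.71 h

Centroid of excess rainfall: t_c = Σ P_i·t̄_i / ΣP_i = 2.2946 h (block centres at 0.5, 1.5, 2.5, 3.5 h).
Hydrograph peak occurs at t = 9 h, so basin lag t_L = 9 − 2.2946 = 6.71 h.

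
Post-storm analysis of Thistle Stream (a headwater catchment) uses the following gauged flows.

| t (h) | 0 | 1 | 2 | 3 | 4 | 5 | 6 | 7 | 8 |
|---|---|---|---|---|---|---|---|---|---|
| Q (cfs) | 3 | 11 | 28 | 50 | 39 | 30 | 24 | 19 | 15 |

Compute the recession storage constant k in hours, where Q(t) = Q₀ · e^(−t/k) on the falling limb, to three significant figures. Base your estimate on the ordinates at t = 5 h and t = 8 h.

On the falling limb, Q drops from 30 to 15 cfs between t = 5 h and t = 8 h (Δt = 3 h).
k = −Δt / ln(Q₂/Q₁) = −3 / ln(15/30) = 4.33 h.

k ≈ 4.33 h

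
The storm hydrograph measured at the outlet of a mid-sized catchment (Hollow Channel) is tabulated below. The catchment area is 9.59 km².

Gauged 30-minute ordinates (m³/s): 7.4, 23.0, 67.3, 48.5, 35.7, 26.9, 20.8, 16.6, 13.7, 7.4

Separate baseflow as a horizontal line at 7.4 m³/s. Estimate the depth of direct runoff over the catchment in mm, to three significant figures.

d ≈ 36.3 mm

Direct runoff: 0.0, 15.6, 59.9, 41.1, 28.3, 19.5, 13.4, 9.2, 6.3, 0.0 m³/s; ΣQ_DR = 193.3 m³/s.
V = ΣQ_DR · Δt = 193.3 × 1800 s = 3.479 × 10^5 m³.
Over A = 9.59 km², depth = V / A = 36.3 mm.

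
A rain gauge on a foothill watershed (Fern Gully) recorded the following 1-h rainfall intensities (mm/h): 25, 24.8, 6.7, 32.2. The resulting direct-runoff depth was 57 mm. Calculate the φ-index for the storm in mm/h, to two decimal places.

φ ≈ 8.33 mm/h

Only the 3 blocks with intensity above φ contribute runoff: 25, 24.8, 32.2 mm/h.
Σ(I−φ)·Δt = d  ⇒  (25+24.8+32.2 − 3φ)·1 = 57
φ = (82.00 − 57/1) / 3 = 8.33 mm/h.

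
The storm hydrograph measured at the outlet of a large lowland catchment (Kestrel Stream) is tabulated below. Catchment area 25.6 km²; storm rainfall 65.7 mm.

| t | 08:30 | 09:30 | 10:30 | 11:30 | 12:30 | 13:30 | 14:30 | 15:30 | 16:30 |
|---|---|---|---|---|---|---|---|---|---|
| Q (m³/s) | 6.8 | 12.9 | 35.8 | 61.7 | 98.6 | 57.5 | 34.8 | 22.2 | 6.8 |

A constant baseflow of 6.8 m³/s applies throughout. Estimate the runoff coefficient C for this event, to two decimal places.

C ≈ 0.59

ΣQ_DR = 275.9 m³/s; V = ΣQ_DR·Δt = 9.932 × 10^5 m³.
Runoff depth d = V / A = 38.80 mm.
C = d / P = 38.80 / 65.7 = 0.59.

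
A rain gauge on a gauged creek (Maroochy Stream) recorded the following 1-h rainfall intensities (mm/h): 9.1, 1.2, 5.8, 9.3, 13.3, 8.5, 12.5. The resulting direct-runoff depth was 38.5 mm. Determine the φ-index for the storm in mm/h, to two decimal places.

Only the 6 blocks with intensity above φ contribute runoff: 9.1, 5.8, 9.3, 13.3, 8.5, 12.5 mm/h.
Σ(I−φ)·Δt = d  ⇒  (9.1+5.8+9.3+13.3+8.5+12.5 − 6φ)·1 = 38.5
φ = (58.50 − 38.5/1) / 6 = 3.33 mm/h.

φ ≈ 3.33 mm/h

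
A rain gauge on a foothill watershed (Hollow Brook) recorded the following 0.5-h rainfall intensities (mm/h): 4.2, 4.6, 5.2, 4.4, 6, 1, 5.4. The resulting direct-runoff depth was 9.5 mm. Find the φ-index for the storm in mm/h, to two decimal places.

φ ≈ 1.80 mm/h

Only the 6 blocks with intensity above φ contribute runoff: 4.2, 4.6, 5.2, 4.4, 6, 5.4 mm/h.
Σ(I−φ)·Δt = d  ⇒  (4.2+4.6+5.2+4.4+6+5.4 − 6φ)·0.5 = 9.5
φ = (29.80 − 9.5/0.5) / 6 = 1.80 mm/h.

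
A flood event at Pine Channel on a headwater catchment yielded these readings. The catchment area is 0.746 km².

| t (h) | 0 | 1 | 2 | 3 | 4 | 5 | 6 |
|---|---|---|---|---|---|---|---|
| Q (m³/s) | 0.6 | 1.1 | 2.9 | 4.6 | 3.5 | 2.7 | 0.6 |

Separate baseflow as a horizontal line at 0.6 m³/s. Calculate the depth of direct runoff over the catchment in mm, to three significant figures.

d ≈ 56.9 mm

Direct runoff: 0.0, 0.5, 2.3, 4.0, 2.9, 2.1, 0.0 m³/s; ΣQ_DR = 11.80 m³/s.
V = ΣQ_DR · Δt = 11.80 × 3600 s = 42480 m³.
Over A = 0.746 km², depth = V / A = 56.9 mm.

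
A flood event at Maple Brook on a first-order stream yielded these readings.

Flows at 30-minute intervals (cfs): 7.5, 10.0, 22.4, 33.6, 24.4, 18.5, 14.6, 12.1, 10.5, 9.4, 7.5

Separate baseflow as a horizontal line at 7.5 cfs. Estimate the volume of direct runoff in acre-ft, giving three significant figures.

Direct-runoff ordinates (Q − Q_b): 0.0, 2.5, 14.9, 26.1, 16.9, 11.0, 7.1, 4.6, 3.0, 1.9, 0.0 cfs.
ΣQ_DR = 88.00 cfs.
With Δt = 0.5 h = 1800 s, V = ΣQ_DR · Δt = 88.00 × 1800 = 1.58 × 10^5 ft³ = 3.64 acre-ft.

V ≈ 3.64 acre-ft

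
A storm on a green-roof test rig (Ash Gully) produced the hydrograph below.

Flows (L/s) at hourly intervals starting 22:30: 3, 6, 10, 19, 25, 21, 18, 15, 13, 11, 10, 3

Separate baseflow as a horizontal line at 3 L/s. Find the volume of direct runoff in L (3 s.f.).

V ≈ 4.25 × 10^5 L

Direct-runoff ordinates (Q − Q_b): 0.0, 3.0, 7.0, 16.0, 22.0, 18.0, 15.0, 12.0, 10.0, 8.0, 7.0, 0.0 L/s.
ΣQ_DR = 118.0 L/s.
With Δt = 1 h = 3600 s, V = ΣQ_DR · Δt = 118.0 × 3600 = 4.25 × 10^5 L.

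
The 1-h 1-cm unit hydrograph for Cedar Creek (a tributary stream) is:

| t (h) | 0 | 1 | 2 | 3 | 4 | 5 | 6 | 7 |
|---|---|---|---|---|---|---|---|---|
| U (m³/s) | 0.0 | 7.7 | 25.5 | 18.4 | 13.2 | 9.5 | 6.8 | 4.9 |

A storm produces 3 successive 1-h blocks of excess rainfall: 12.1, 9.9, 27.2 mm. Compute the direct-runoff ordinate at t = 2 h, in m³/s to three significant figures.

By discrete convolution, Q_j = Σ (P_i / 10 mm) · U_{j−i}.
At t = 2 h (j=2): Q = (12.1/10)·25.5 + (9.9/10)·7.7 + (27.2/10)·0.0 = 38.5 m³/s.

Q ≈ 38.5 m³/s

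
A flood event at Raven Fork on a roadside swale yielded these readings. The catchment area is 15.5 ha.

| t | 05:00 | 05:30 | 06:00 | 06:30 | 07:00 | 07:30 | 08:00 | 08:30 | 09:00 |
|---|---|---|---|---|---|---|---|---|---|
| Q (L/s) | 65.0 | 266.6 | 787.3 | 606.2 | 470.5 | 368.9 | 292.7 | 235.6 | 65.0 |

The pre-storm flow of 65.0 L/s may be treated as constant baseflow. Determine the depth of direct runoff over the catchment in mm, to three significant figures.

Direct runoff: 0.0, 201.6, 722.3, 541.2, 405.5, 303.9, 227.7, 170.6, 0.0 L/s; ΣQ_DR = 2573 L/s.
V = ΣQ_DR · Δt = 2573 × 1800 s = 4.631 × 10^6 L.
Over A = 15.5 ha, depth = V / A = 29.9 mm.

d ≈ 29.9 mm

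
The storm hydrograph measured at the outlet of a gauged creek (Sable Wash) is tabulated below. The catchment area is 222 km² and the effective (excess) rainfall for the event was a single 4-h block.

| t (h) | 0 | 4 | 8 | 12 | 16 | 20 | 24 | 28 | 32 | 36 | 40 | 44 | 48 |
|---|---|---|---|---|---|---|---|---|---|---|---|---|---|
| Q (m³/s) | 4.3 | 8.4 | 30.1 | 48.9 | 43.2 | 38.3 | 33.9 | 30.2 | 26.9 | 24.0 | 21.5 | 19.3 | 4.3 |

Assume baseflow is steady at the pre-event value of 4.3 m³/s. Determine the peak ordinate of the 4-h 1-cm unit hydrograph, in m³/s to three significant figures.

Direct runoff: 0.0, 4.1, 25.8, 44.6, 38.9, 34.0, 29.6, 25.9, 22.6, 19.7, 17.2, 15.0, 0.0 m³/s; ΣQ_DR = 277.4 m³/s, peak = 44.6 m³/s.
Runoff depth d = ΣQ_DR·Δt / A = 277.4 × 14400 / (222 km²) = 17.99 mm.
The 1-cm UH is the DRH scaled by (10 mm)/d, so U_p = 44.6 × 10/17.99 = 24.8 m³/s.

U_p ≈ 24.8 m³/s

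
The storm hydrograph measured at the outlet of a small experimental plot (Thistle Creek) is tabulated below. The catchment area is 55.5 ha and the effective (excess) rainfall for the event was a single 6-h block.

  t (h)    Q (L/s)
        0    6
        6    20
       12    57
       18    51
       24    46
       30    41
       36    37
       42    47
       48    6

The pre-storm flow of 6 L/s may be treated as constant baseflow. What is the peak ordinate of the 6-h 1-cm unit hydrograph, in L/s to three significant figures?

Direct runoff: 0.0, 14.0, 51.0, 45.0, 40.0, 35.0, 31.0, 41.0, 0.0 L/s; ΣQ_DR = 257.0 L/s, peak = 51.0 L/s.
Runoff depth d = ΣQ_DR·Δt / A = 257.0 × 21600 / (55.5 ha) = 10.00 mm.
The 1-cm UH is the DRH scaled by (10 mm)/d, so U_p = 51.0 × 10/10.00 = 51.0 L/s.

U_p ≈ 51.0 L/s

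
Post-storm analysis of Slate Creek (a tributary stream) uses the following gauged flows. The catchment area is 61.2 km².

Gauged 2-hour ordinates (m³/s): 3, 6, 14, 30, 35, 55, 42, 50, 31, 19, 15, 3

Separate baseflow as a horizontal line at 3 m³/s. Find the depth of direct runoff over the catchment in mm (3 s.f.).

Direct runoff: 0.0, 3.0, 11.0, 27.0, 32.0, 52.0, 39.0, 47.0, 28.0, 16.0, 12.0, 0.0 m³/s; ΣQ_DR = 267.0 m³/s.
V = ΣQ_DR · Δt = 267.0 × 7200 s = 1.922 × 10^6 m³.
Over A = 61.2 km², depth = V / A = 31.4 mm.

d ≈ 31.4 mm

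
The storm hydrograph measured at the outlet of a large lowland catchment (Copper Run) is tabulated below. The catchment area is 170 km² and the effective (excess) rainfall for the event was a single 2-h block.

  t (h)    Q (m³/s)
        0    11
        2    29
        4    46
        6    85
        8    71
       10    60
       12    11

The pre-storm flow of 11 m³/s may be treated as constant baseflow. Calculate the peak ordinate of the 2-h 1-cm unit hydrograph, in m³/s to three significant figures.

Direct runoff: 0.0, 18.0, 35.0, 74.0, 60.0, 49.0, 0.0 m³/s; ΣQ_DR = 236.0 m³/s, peak = 74.0 m³/s.
Runoff depth d = ΣQ_DR·Δt / A = 236.0 × 7200 / (170 km²) = 9.995 mm.
The 1-cm UH is the DRH scaled by (10 mm)/d, so U_p = 74.0 × 10/9.995 = 74.0 m³/s.

U_p ≈ 74.0 m³/s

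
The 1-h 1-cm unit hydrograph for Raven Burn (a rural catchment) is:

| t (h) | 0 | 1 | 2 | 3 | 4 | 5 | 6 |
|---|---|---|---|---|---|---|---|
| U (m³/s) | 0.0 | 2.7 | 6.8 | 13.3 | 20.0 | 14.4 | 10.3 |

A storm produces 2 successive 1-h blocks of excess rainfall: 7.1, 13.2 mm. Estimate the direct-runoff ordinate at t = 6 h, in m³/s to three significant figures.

Q ≈ 26.3 m³/s

By discrete convolution, Q_j = Σ (P_i / 10 mm) · U_{j−i}.
At t = 6 h (j=6): Q = (7.1/10)·10.3 + (13.2/10)·14.4 = 26.3 m³/s.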